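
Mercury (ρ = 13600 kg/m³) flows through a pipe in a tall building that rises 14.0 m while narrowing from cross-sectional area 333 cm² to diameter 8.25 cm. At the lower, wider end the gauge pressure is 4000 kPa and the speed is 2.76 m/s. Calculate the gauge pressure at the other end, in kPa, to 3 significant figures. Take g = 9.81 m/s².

P₂ ≈ 174 kPa

Mass conservation (A₁v₁ = A₂v₂) gives v₂ = 2.76 × 333/53.5 = 17.2 m/s.
Bernoulli: P₁ + ½ρv₁² + ρg h₁ = P₂ + ½ρv₂² + ρg h₂, so P₂ = P₁ + ½ρ(v₁² − v₂²) − ρg(h₂ − h₁).
P₂ = 4000000 + ½·13600·(2.76² − 17.2²) − 13600·9.81·(+14.0) = 4000000 + (-1960000) − (1870000) = 174000 Pa.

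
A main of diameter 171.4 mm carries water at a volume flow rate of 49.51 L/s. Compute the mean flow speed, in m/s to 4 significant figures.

v ≈ 2.146 m/s

Q = 49.51 L/s = 0.04951 m³/s.
v = Q/A = 0.04951 / 0.02307 = 2.146 m/s.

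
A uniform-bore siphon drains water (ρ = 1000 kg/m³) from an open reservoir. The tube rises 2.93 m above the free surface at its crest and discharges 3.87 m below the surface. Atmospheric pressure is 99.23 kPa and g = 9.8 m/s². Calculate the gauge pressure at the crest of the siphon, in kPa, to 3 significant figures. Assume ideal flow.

From the surface to the outlet (both open to atmosphere, surface at rest): v = √(2g·h_out) = √(2·9.8·3.87) = 8.71 m/s.
The bore is uniform, so the speed at the crest is the same v. Bernoulli surface→crest: P_atm = P_top + ½ρv² + ρg·h_top.
P_top = 99230 − ½·1000·8.71² − 1000·9.8·2.93 = 32600 Pa. So P_gauge = P_top − P_atm = -66600 Pa.

P_gauge = -66.6 kPa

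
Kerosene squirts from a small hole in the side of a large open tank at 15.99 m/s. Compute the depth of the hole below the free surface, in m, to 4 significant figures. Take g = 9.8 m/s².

13.04 m

For a small hole in a large open tank, ½v² = gh, giving h = v²/(2g).
h = 15.99²/(2·9.8) = 255.7/19.60 = 13.04 m.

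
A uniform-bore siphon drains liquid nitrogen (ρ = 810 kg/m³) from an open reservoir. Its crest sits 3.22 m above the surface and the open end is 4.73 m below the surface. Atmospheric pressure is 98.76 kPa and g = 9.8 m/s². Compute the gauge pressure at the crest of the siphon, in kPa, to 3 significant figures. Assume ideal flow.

The outlet speed comes from Torricelli: v = √(2g·4.73) = 9.63 m/s.
Continuity keeps v the same throughout the tube; from surface to crest, P_atm + 0 = P_top + ½ρv² + ρg·h_top.
P_top = 98760 − ½·810·9.63² − 810·9.8·3.22 = 35700 Pa. So P_gauge = P_top − P_atm = -63100 Pa.

P_gauge ≈ -63.1 kPa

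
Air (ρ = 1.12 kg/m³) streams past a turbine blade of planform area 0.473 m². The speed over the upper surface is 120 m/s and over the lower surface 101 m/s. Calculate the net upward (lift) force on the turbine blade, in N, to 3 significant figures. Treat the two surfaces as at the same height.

From P + ½ρv² = const at equal height, P_low − P_up = ½ρ(v_up² − v_low²).
ΔP = ½·1.12·(120² − 101²) = 2350 Pa.
Lift = ΔP · A = 2350 × 0.473 = 1110 N.

F ≈ 1110 N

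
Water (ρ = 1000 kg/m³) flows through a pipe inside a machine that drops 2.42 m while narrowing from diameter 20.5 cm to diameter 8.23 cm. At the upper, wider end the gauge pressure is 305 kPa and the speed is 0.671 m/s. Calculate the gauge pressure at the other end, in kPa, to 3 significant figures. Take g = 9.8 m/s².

320 kPa

Continuity gives A₁v₁ = A₂v₂, so v₂ = (330 cm²)/(53.2 cm²) × 0.671 m/s = 4.16 m/s.
Applying Bernoulli between the two ends and solving for P₂: P₂ = P₁ + ½ρ(v₁² − v₂²) − ρgΔh.
P₂ = 305000 + ½·1000·(0.671² − 4.16²) − 1000·9.8·(−2.42) = 305000 + (-8440) − (-23700) = 320000 Pa.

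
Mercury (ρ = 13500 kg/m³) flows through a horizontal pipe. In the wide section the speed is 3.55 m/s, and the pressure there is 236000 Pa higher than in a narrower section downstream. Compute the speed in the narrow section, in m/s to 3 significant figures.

Horizontal Bernoulli: P₁ + ½ρv₁² = P₂ + ½ρv₂², so v₂² = v₁² + 2(P₁ − P₂)/ρ.
v₂ = √(3.55² + 2·236000/13500) = √(12.6 + 35.0) = 6.90 m/s.

v₂ ≈ 6.90 m/s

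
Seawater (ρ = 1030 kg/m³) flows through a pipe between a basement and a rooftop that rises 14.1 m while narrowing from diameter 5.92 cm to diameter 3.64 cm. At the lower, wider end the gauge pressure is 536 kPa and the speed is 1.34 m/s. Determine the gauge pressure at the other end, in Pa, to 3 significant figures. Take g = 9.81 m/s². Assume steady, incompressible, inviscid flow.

P₂ ≈ 388000 Pa

Mass conservation (A₁v₁ = A₂v₂) gives v₂ = 1.34 × 27.5/10.4 = 3.54 m/s.
Applying Bernoulli between the two ends and solving for P₂: P₂ = P₁ + ½ρ(v₁² − v₂²) − ρgΔh.
P₂ = 536000 + ½·1030·(1.34² − 3.54²) − 1030·9.81·(+14.1) = 536000 + (-5550) − (142000) = 388000 Pa.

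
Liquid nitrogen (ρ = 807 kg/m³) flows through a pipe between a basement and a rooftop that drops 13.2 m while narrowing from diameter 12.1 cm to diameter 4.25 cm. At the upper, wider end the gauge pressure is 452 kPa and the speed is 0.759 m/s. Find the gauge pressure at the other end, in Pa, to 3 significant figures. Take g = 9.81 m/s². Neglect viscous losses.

541000 Pa

By continuity, v₂ = v₁·A₁/A₂ = 0.759·(115/14.2) = 6.15 m/s.
Bernoulli: P₁ + ½ρv₁² + ρg h₁ = P₂ + ½ρv₂² + ρg h₂, so P₂ = P₁ + ½ρ(v₁² − v₂²) − ρg(h₂ − h₁).
P₂ = 452000 + ½·807·(0.759² − 6.15²) − 807·9.81·(−13.2) = 452000 + (-15000) − (-105000) = 541000 Pa.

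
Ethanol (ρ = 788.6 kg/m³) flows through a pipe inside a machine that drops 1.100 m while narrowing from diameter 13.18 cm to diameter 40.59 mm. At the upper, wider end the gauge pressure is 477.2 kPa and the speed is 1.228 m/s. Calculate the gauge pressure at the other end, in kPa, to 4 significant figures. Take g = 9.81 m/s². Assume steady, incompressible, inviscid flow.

The volume flow rate is constant, so v₂ = (A₁/A₂)v₁ = (136.4/12.94)·1.228 = 12.95 m/s.
Applying Bernoulli between the two ends and solving for P₂: P₂ = P₁ + ½ρ(v₁² − v₂²) − ρgΔh.
P₂ = 477200 + ½·788.6·(1.228² − 12.95²) − 788.6·9.81·(−1.100) = 477200 + (-65510) − (-8510) = 420200 Pa.

P₂ ≈ 420.2 kPa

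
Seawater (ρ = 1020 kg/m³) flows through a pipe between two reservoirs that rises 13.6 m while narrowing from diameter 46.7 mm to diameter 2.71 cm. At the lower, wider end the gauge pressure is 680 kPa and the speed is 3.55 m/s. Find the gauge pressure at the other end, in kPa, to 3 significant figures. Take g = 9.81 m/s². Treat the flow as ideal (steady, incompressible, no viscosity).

Mass conservation (A₁v₁ = A₂v₂) gives v₂ = 3.55 × 17.1/5.77 = 10.5 m/s.
Bernoulli: P₁ + ½ρv₁² + ρg h₁ = P₂ + ½ρv₂² + ρg h₂, so P₂ = P₁ + ½ρ(v₁² − v₂²) − ρg(h₂ − h₁).
P₂ = 680000 + ½·1020·(3.55² − 10.5²) − 1020·9.81·(+13.6) = 680000 + (-50300) − (136000) = 494000 Pa.

494 kPa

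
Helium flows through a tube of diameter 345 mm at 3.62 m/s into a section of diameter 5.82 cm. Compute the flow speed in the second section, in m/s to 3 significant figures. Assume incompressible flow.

Mass conservation (A₁v₁ = A₂v₂) gives v₂ = 3.62 × 935/26.6 = 127 m/s.

v₂ ≈ 127 m/s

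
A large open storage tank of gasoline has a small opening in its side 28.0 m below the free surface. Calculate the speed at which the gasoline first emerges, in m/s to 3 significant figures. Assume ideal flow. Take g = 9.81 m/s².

v = 23.4 m/s

With the surface at rest and both surface and jet at atmospheric pressure, Bernoulli gives ρg h = ½ρv², so v = √(2gh) = √(2·9.81·28.0) = 23.4 m/s.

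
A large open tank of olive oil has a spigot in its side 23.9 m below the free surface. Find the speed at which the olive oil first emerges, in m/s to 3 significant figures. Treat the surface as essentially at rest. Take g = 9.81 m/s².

The surface is effectively still and both ends are open, so ½v² = gh and v = √(2·9.81·23.9) = 21.7 m/s.

v = 21.7 m/s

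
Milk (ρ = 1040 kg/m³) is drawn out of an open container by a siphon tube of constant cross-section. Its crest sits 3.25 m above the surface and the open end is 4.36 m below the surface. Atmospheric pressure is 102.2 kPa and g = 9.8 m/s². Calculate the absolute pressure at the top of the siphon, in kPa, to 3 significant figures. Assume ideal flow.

P_top ≈ 24.6 kPa

Bernoulli surface→outlet gives ½v² = g·h_out, so v = √(2·9.8·4.36) = 9.24 m/s.
The bore is uniform, so the speed at the crest is the same v. Bernoulli surface→crest: P_atm = P_top + ½ρv² + ρg·h_top.
P_top = 102200 − ½·1040·9.24² − 1040·9.8·3.25 = 24600 Pa.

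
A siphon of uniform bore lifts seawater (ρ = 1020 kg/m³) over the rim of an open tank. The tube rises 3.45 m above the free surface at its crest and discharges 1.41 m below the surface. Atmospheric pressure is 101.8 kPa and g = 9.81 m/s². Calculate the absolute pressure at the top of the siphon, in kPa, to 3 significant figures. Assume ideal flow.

P_top = 53.2 kPa

From the surface to the outlet (both open to atmosphere, surface at rest): v = √(2g·h_out) = √(2·9.81·1.41) = 5.26 m/s.
With constant cross-section the crest speed equals v; applying Bernoulli from the surface up to the crest, P_top = P_atm − ½ρv² − ρg·h_top.
P_top = 101800 − ½·1020·5.26² − 1020·9.81·3.45 = 53200 Pa.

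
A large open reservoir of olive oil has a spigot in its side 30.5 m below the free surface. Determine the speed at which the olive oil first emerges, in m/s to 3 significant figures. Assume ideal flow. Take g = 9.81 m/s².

v = 24.5 m/s

With the surface at rest and both surface and jet at atmospheric pressure, Bernoulli gives ρg h = ½ρv², so v = √(2gh) = √(2·9.81·30.5) = 24.5 m/s.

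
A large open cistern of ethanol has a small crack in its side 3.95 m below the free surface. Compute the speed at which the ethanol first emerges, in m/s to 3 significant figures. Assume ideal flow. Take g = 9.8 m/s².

8.80 m/s

With the surface at rest and both surface and jet at atmospheric pressure, Bernoulli gives ρg h = ½ρv², so v = √(2gh) = √(2·9.8·3.95) = 8.80 m/s.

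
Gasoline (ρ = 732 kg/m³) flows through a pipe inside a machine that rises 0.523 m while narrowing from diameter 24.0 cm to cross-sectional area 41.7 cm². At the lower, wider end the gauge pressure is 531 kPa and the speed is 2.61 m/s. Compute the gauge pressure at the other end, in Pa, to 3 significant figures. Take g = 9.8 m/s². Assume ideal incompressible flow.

P₂ = 236000 Pa

By continuity, v₂ = v₁·A₁/A₂ = 2.61·(452/41.7) = 28.3 m/s.
Applying Bernoulli between the two ends and solving for P₂: P₂ = P₁ + ½ρ(v₁² − v₂²) − ρgΔh.
P₂ = 531000 + ½·732·(2.61² − 28.3²) − 732·9.8·(+0.523) = 531000 + (-291000) − (3750) = 236000 Pa.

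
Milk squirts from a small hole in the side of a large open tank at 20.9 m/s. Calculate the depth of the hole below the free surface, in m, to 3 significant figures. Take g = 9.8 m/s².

h ≈ 22.3 m

For a small hole in a large open tank, ½v² = gh, giving h = v²/(2g).
h = 20.9²/(2·9.8) = 437/19.60 = 22.3 m.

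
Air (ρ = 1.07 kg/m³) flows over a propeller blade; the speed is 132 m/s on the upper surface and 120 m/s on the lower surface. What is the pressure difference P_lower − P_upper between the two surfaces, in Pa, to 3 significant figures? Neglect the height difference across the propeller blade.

With negligible Δh, P + ½ρv² is constant, so P_low − P_up = ½ρ(v_up² − v_low²).
ΔP = ½·1.07·(132² − 120²) = 1620 Pa.

ΔP = 1620 Pa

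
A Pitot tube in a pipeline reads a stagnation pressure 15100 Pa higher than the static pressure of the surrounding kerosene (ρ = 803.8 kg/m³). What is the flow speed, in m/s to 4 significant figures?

At the stagnation point the flow is brought to rest, so Bernoulli gives P_stag − P_static = ½ρv².
v = √(2ΔP/ρ) = √(2·15100/803.8) = 6.130 m/s.

v ≈ 6.130 m/s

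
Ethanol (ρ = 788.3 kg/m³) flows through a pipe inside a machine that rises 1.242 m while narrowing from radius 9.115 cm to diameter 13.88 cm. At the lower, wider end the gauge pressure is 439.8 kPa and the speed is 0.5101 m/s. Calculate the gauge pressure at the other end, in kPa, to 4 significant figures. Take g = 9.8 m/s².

P₂ ≈ 430.0 kPa

The volume flow rate is constant, so v₂ = (A₁/A₂)v₁ = (261.0/151.3)·0.5101 = 0.8799 m/s.
Applying Bernoulli between the two ends and solving for P₂: P₂ = P₁ + ½ρ(v₁² − v₂²) − ρgΔh.
P₂ = 439800 + ½·788.3·(0.5101² − 0.8799²) − 788.3·9.8·(+1.242) = 439800 + (-202.6) − (9595) = 430000 Pa.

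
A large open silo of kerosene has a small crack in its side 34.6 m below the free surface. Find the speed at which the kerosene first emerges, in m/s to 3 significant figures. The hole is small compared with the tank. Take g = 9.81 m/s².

With the surface at rest and both surface and jet at atmospheric pressure, Bernoulli gives ρg h = ½ρv², so v = √(2gh) = √(2·9.81·34.6) = 26.1 m/s.

v ≈ 26.1 m/s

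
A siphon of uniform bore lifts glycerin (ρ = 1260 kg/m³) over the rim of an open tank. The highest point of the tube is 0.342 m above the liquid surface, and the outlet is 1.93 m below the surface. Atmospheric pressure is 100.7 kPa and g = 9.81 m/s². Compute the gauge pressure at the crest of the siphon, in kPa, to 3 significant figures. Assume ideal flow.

From the surface to the outlet (both open to atmosphere, surface at rest): v = √(2g·h_out) = √(2·9.81·1.93) = 6.15 m/s.
Continuity keeps v the same throughout the tube; from surface to crest, P_atm + 0 = P_top + ½ρv² + ρg·h_top.
P_top = 100700 − ½·1260·6.15² − 1260·9.81·0.342 = 72600 Pa. So P_gauge = P_top − P_atm = -28100 Pa.

P_gauge = -28.1 kPa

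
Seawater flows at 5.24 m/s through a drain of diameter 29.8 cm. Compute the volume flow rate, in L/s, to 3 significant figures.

Q = A·v = 0.0697 m² × 5.24 m/s = 0.365 m³/s.
Converting: 0.365 m³/s × 1000 = 365 L/s.

Q ≈ 365 L/s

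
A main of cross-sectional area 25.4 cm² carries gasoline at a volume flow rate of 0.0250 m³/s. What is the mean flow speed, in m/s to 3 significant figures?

Q = 0.0250 m³/s = 0.0250 m³/s.
v = Q/A = 0.0250 / 0.00254 = 9.84 m/s.

v ≈ 9.84 m/s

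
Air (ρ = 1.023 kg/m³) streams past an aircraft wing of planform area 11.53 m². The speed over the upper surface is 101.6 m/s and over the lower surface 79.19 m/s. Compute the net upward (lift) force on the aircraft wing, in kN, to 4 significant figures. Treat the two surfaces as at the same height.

The faster flow above has the lower pressure; Bernoulli (same height) gives ΔP = ½ρ(v_up² − v_low²).
ΔP = ½·1.023·(101.6² − 79.19²) = 2072 Pa.
Lift = ΔP · A = 2072 × 11.53 = 23890 N.

23.89 kN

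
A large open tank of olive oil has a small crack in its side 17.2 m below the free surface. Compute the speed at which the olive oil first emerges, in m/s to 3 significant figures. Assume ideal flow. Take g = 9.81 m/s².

v ≈ 18.4 m/s

Bernoulli from surface to hole (P equal, v_surface ≈ 0): v = √(2gh) = √(2×9.81×17.2) = 18.4 m/s.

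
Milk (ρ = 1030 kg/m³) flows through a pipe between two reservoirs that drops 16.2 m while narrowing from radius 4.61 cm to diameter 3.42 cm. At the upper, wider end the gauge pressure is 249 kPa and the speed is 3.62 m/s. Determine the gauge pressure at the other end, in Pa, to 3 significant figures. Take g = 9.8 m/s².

P₂ ≈ 62800 Pa

Continuity gives A₁v₁ = A₂v₂, so v₂ = (66.8 cm²)/(9.19 cm²) × 3.62 m/s = 26.3 m/s.
Bernoulli: P₁ + ½ρv₁² + ρg h₁ = P₂ + ½ρv₂² + ρg h₂, so P₂ = P₁ + ½ρ(v₁² − v₂²) − ρg(h₂ − h₁).
P₂ = 249000 + ½·1030·(3.62² − 26.3²) − 1030·9.8·(−16.2) = 249000 + (-350000) − (-164000) = 62800 Pa.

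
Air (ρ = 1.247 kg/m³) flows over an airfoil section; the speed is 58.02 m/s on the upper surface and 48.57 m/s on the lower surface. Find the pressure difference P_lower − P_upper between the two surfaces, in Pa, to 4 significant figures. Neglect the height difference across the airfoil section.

Bernoulli (same height): P_lower − P_upper = ½ρ(v_upper² − v_lower²).
ΔP = ½·1.247·(58.02² − 48.57²) = 628.0 Pa.

628.0 Pa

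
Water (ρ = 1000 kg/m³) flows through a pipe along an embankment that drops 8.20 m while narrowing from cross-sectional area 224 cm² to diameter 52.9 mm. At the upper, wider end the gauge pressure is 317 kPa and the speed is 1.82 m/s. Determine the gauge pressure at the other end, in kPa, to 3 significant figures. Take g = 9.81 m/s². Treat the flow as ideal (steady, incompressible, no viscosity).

P₂ ≈ 227 kPa

By continuity, v₂ = v₁·A₁/A₂ = 1.82·(224/22.0) = 18.5 m/s.
Energy conservation along the streamline gives P₂ = P₁ − ½ρ(v₂² − v₁²) − ρg(h₂ − h₁).
P₂ = 317000 + ½·1000·(1.82² − 18.5²) − 1000·9.81·(−8.20) = 317000 + (-170000) − (-80400) = 227000 Pa.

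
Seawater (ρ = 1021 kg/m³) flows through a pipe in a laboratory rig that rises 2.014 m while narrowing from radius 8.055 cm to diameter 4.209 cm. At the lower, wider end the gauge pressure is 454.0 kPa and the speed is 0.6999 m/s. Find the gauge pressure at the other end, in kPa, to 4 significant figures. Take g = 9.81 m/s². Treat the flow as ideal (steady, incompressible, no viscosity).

380.4 kPa

The volume flow rate is constant, so v₂ = (A₁/A₂)v₁ = (203.8/13.91)·0.6999 = 10.25 m/s.
Energy conservation along the streamline gives P₂ = P₁ − ½ρ(v₂² − v₁²) − ρg(h₂ − h₁).
P₂ = 454000 + ½·1021·(0.6999² − 10.25²) − 1021·9.81·(+2.014) = 454000 + (-53420) − (20170) = 380400 Pa.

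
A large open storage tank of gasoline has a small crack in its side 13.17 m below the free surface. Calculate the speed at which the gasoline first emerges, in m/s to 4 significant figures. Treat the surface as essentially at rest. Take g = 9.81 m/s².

v ≈ 16.07 m/s

Bernoulli from surface to hole (P equal, v_surface ≈ 0): v = √(2gh) = √(2×9.81×13.17) = 16.07 m/s.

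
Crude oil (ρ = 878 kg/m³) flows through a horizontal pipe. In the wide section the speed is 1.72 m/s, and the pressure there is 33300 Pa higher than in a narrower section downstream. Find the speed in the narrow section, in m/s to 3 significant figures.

Along the level pipe P + ½ρv² is conserved, hence v₂² = v₁² + 2(P₁ − P₂)/ρ.
v₂ = √(1.72² + 2·33300/878) = √(2.96 + 75.9) = 8.88 m/s.

8.88 m/s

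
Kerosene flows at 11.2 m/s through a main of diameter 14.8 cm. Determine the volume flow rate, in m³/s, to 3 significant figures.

0.193 m³/s

Q = A·v = 0.0172 m² × 11.2 m/s = 0.193 m³/s.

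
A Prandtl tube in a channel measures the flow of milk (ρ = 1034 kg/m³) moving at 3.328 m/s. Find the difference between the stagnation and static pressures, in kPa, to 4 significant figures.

Bernoulli between the free stream and the stagnation point: ½ρv² = P_stag − P_static.
ΔP = ½·1034·3.328² = 5726 Pa.

ΔP ≈ 5.726 kPa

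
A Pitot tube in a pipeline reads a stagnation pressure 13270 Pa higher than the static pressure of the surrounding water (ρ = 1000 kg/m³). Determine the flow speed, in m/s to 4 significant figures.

At the stagnation point the flow is brought to rest, so Bernoulli gives P_stag − P_static = ½ρv².
v = √(2ΔP/ρ) = √(2·13270/1000) = 5.152 m/s.

v = 5.152 m/s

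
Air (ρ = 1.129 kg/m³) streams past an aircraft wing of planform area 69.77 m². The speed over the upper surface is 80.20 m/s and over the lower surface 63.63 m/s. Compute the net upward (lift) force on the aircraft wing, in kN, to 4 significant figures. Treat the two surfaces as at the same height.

With equal heights on the two surfaces, Bernoulli gives P_lower − P_upper = ½ρ(v_upper² − v_lower²).
ΔP = ½·1.129·(80.20² − 63.63²) = 1345 Pa.
Lift = ΔP · A = 1345 × 69.77 = 93870 N.

F ≈ 93.87 kN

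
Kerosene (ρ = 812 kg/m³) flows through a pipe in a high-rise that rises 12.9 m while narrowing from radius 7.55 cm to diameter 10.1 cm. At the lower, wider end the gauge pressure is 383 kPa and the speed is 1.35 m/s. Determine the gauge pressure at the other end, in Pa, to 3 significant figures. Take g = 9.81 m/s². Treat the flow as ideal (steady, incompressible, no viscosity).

277000 Pa

The volume flow rate is constant, so v₂ = (A₁/A₂)v₁ = (179/80.1)·1.35 = 3.02 m/s.
Energy conservation along the streamline gives P₂ = P₁ − ½ρ(v₂² − v₁²) − ρg(h₂ − h₁).
P₂ = 383000 + ½·812·(1.35² − 3.02²) − 812·9.81·(+12.9) = 383000 + (-2960) − (103000) = 277000 Pa.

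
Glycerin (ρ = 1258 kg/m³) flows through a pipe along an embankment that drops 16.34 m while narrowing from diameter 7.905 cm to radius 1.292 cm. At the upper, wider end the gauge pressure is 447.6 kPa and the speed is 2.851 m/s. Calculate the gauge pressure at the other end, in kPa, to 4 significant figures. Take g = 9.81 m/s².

206.6 kPa

The volume flow rate is constant, so v₂ = (A₁/A₂)v₁ = (49.08/5.244)·2.851 = 26.68 m/s.
Energy conservation along the streamline gives P₂ = P₁ − ½ρ(v₂² − v₁²) − ρg(h₂ − h₁).
P₂ = 447600 + ½·1258·(2.851² − 26.68²) − 1258·9.81·(−16.34) = 447600 + (-442700) − (-201700) = 206600 Pa.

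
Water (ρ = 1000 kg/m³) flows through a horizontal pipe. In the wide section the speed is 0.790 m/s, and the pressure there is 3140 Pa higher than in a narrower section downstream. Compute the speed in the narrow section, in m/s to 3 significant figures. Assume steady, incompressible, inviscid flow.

v₂ ≈ 2.63 m/s

With h₁ = h₂, rearranging Bernoulli gives v₂ = √(v₁² + 2ΔP/ρ).
v₂ = √(0.790² + 2·3140/1000) = √(0.624 + 6.28) = 2.63 m/s.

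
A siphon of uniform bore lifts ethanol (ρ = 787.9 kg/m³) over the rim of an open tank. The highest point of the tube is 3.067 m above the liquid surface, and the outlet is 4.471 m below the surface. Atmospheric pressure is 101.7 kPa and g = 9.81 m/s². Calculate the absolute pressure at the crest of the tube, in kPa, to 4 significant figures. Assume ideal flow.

From the surface to the outlet (both open to atmosphere, surface at rest): v = √(2g·h_out) = √(2·9.81·4.471) = 9.366 m/s.
With constant cross-section the crest speed equals v; applying Bernoulli from the surface up to the crest, P_top = P_atm − ½ρv² − ρg·h_top.
P_top = 101700 − ½·787.9·9.366² − 787.9·9.81·3.067 = 43440 Pa.

43.44 kPa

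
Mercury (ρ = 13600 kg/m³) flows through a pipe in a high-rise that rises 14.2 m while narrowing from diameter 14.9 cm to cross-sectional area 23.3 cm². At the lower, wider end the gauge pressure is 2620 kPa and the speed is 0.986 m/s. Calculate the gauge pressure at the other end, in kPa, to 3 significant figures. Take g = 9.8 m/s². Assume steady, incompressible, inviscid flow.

364 kPa

Mass conservation (A₁v₁ = A₂v₂) gives v₂ = 0.986 × 174/23.3 = 7.38 m/s.
Energy conservation along the streamline gives P₂ = P₁ − ½ρ(v₂² − v₁²) − ρg(h₂ − h₁).
P₂ = 2620000 + ½·13600·(0.986² − 7.38²) − 13600·9.8·(+14.2) = 2620000 + (-364000) − (1890000) = 364000 Pa.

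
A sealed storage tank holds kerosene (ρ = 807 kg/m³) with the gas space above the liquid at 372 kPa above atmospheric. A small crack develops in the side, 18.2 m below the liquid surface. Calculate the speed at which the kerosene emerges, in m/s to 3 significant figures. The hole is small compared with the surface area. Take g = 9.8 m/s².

35.8 m/s

Take point 1 at the surface (v₁ ≈ 0) and point 2 at the hole (at atmospheric pressure). Bernoulli: P₁ + ρg h = P_atm + ½ρv₂².
With P₁ − P_atm = 372000 Pa, v₂ = √(2gh + 2ΔP/ρ) = √(2·9.8·18.2 + 2·372000/807) = 35.8 m/s.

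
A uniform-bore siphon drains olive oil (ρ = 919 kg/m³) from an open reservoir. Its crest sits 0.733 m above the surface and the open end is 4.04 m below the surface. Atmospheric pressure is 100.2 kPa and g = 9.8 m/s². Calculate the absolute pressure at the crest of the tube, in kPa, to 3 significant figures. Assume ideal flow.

P_top ≈ 57.2 kPa

Bernoulli surface→outlet gives ½v² = g·h_out, so v = √(2·9.8·4.04) = 8.90 m/s.
With constant cross-section the crest speed equals v; applying Bernoulli from the surface up to the crest, P_top = P_atm − ½ρv² − ρg·h_top.
P_top = 100200 − ½·919·8.90² − 919·9.8·0.733 = 57200 Pa.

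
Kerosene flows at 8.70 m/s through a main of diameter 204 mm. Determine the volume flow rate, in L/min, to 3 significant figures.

Q = 17100 L/min

Q = A·v = 0.0327 m² × 8.70 m/s = 0.284 m³/s.
Converting: 0.284 m³/s × 60000 = 17100 L/min.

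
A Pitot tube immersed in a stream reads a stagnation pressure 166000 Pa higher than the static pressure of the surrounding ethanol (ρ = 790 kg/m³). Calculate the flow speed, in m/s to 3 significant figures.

v ≈ 20.5 m/s

The dynamic pressure equals the rise in static pressure at the stagnation point: ΔP = ½ρv².
v = √(2ΔP/ρ) = √(2·166000/790) = 20.5 m/s.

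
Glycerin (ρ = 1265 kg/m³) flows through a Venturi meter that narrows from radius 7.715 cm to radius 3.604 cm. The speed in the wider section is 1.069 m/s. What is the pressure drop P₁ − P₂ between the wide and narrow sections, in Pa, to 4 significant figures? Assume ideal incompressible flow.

ΔP ≈ 14460 Pa

The volume flow rate is constant, so v₂ = (A₁/A₂)v₁ = (187.0/40.81)·1.069 = 4.899 m/s.
Bernoulli (h₁ = h₂): P₁ − P₂ = ½ρ(v₂² − v₁²).
P₁ − P₂ = ½·1265·(4.899² − 1.069²) = ½·1265·22.85 = 14460 Pa.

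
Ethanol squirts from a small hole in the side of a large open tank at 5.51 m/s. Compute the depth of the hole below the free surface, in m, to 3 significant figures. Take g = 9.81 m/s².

h ≈ 1.55 m

For a small hole in a large open tank, ½v² = gh, giving h = v²/(2g).
h = 5.51²/(2·9.81) = 30.4/19.62 = 1.55 m.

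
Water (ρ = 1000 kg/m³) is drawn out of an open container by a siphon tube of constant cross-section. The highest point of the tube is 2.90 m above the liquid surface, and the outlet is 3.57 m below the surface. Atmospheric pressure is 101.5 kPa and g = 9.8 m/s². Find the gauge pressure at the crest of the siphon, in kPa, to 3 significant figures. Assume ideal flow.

The outlet speed comes from Torricelli: v = √(2g·3.57) = 8.36 m/s.
The bore is uniform, so the speed at the crest is the same v. Bernoulli surface→crest: P_atm = P_top + ½ρv² + ρg·h_top.
P_top = 101500 − ½·1000·8.36² − 1000·9.8·2.90 = 38100 Pa. So P_gauge = P_top − P_atm = -63400 Pa.

-63.4 kPa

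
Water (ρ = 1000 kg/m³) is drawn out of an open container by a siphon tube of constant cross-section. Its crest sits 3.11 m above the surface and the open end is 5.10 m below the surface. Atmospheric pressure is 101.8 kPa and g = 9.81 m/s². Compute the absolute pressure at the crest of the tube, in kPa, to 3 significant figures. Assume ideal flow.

The outlet speed comes from Torricelli: v = √(2g·5.10) = 10.0 m/s.
The bore is uniform, so the speed at the crest is the same v. Bernoulli surface→crest: P_atm = P_top + ½ρv² + ρg·h_top.
P_top = 101800 − ½·1000·10.0² − 1000·9.81·3.11 = 21300 Pa.

P_top ≈ 21.3 kPa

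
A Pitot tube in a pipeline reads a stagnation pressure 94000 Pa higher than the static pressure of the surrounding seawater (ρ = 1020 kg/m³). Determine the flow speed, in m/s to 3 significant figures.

Bernoulli between the free stream and the stagnation point: ½ρv² = P_stag − P_static.
v = √(2ΔP/ρ) = √(2·94000/1020) = 13.6 m/s.

13.6 m/s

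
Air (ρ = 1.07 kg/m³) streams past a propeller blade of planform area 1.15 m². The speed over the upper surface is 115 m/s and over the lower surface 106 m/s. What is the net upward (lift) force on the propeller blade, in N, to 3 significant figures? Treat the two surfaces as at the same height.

F ≈ 1220 N

With equal heights on the two surfaces, Bernoulli gives P_lower − P_upper = ½ρ(v_upper² − v_lower²).
ΔP = ½·1.07·(115² − 106²) = 1060 Pa.
Lift = ΔP · A = 1060 × 1.15 = 1220 N.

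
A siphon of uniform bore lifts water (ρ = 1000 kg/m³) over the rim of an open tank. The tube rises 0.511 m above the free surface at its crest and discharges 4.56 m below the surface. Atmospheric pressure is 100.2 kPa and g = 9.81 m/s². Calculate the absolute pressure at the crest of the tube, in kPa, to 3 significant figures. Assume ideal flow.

Bernoulli surface→outlet gives ½v² = g·h_out, so v = √(2·9.81·4.56) = 9.46 m/s.
The bore is uniform, so the speed at the crest is the same v. Bernoulli surface→crest: P_atm = P_top + ½ρv² + ρg·h_top.
P_top = 100200 − ½·1000·9.46² − 1000·9.81·0.511 = 50500 Pa.

P_top = 50.5 kPa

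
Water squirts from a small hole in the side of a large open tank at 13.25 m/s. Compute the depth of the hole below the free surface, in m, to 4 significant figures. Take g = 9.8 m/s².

Inverting v = √(2gh) gives h = v² / 2g.
h = 13.25²/(2·9.8) = 175.6/19.60 = 8.957 m.

h = 8.957 m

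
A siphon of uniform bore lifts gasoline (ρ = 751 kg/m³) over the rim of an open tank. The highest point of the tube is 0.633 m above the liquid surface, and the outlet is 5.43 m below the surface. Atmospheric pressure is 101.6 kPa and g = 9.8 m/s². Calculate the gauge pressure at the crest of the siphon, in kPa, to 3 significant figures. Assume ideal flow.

P_gauge ≈ -44.6 kPa

Bernoulli surface→outlet gives ½v² = g·h_out, so v = √(2·9.8·5.43) = 10.3 m/s.
Continuity keeps v the same throughout the tube; from surface to crest, P_atm + 0 = P_top + ½ρv² + ρg·h_top.
P_top = 101600 − ½·751·10.3² − 751·9.8·0.633 = 57000 Pa. So P_gauge = P_top − P_atm = -44600 Pa.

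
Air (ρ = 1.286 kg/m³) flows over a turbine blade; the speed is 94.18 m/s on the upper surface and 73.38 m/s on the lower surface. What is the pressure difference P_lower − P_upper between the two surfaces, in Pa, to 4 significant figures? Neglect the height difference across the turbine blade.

Bernoulli (same height): P_lower − P_upper = ½ρ(v_upper² − v_lower²).
ΔP = ½·1.286·(94.18² − 73.38²) = 2241 Pa.

ΔP ≈ 2241 Pa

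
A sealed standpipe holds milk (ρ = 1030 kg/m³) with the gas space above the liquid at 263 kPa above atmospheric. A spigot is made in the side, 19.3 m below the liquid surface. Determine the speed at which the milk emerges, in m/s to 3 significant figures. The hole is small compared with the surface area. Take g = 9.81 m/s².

Take point 1 at the surface (v₁ ≈ 0) and point 2 at the hole (at atmospheric pressure). Bernoulli: P₁ + ρg h = P_atm + ½ρv₂².
With P₁ − P_atm = 263000 Pa, v₂ = √(2gh + 2ΔP/ρ) = √(2·9.81·19.3 + 2·263000/1030) = 29.8 m/s.

29.8 m/s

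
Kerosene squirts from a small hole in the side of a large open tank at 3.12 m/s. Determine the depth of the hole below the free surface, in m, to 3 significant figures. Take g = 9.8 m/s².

Torricelli: v = √(2gh), so h = v²/(2g).
h = 3.12²/(2·9.8) = 9.73/19.60 = 0.497 m.

h ≈ 0.497 m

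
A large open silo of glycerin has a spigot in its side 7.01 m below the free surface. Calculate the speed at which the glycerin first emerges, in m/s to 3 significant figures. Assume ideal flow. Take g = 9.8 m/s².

With the surface at rest and both surface and jet at atmospheric pressure, Bernoulli gives ρg h = ½ρv², so v = √(2gh) = √(2·9.8·7.01) = 11.7 m/s.

v = 11.7 m/s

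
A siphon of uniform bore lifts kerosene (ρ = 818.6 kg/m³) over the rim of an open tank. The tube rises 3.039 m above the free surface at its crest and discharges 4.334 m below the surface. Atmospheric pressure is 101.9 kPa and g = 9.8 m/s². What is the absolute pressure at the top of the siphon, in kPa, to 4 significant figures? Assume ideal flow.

P_top ≈ 42.75 kPa

Bernoulli surface→outlet gives ½v² = g·h_out, so v = √(2·9.8·4.334) = 9.217 m/s.
The bore is uniform, so the speed at the crest is the same v. Bernoulli surface→crest: P_atm = P_top + ½ρv² + ρg·h_top.
P_top = 101900 − ½·818.6·9.217² − 818.6·9.8·3.039 = 42750 Pa.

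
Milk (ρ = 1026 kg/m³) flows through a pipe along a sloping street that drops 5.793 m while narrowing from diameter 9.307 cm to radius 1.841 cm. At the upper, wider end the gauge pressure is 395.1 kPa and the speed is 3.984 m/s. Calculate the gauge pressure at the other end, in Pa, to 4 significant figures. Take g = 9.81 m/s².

P₂ ≈ 129200 Pa

Continuity gives A₁v₁ = A₂v₂, so v₂ = (68.03 cm²)/(10.65 cm²) × 3.984 m/s = 25.45 m/s.
Bernoulli: P₁ + ½ρv₁² + ρg h₁ = P₂ + ½ρv₂² + ρg h₂, so P₂ = P₁ + ½ρ(v₁² − v₂²) − ρg(h₂ − h₁).
P₂ = 395100 + ½·1026·(3.984² − 25.45²) − 1026·9.81·(−5.793) = 395100 + (-324300) − (-58310) = 129200 Pa.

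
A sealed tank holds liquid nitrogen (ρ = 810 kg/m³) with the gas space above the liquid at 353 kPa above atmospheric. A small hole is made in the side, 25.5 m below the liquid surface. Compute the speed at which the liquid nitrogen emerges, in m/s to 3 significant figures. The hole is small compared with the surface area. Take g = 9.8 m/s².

Take point 1 at the surface (v₁ ≈ 0) and point 2 at the hole (at atmospheric pressure). Bernoulli: P₁ + ρg h = P_atm + ½ρv₂².
With P₁ − P_atm = 353000 Pa, v₂ = √(2gh + 2ΔP/ρ) = √(2·9.8·25.5 + 2·353000/810) = 37.0 m/s.

v = 37.0 m/s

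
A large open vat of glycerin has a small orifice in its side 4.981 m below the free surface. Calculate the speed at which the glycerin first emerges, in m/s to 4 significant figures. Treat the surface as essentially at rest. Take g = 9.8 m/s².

v ≈ 9.881 m/s

The surface is effectively still and both ends are open, so ½v² = gh and v = √(2·9.8·4.981) = 9.881 m/s.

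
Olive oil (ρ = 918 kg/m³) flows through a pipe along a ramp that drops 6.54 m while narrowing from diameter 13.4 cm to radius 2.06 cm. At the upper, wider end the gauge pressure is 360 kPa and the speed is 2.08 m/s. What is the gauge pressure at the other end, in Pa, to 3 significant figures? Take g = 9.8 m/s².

The volume flow rate is constant, so v₂ = (A₁/A₂)v₁ = (141/13.3)·2.08 = 22.0 m/s.
Applying Bernoulli between the two ends and solving for P₂: P₂ = P₁ + ½ρ(v₁² − v₂²) − ρgΔh.
P₂ = 360000 + ½·918·(2.08² − 22.0²) − 918·9.8·(−6.54) = 360000 + (-220000) − (-58800) = 199000 Pa.

P₂ ≈ 199000 Pa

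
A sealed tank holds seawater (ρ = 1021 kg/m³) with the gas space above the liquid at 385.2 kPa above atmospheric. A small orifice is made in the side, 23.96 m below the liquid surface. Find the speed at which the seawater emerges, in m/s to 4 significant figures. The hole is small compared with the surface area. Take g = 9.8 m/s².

v ≈ 34.99 m/s

Take point 1 at the surface (v₁ ≈ 0) and point 2 at the hole (at atmospheric pressure). Bernoulli: P₁ + ρg h = P_atm + ½ρv₂².
With P₁ − P_atm = 385200 Pa, v₂ = √(2gh + 2ΔP/ρ) = √(2·9.8·23.96 + 2·385200/1021) = 34.99 m/s.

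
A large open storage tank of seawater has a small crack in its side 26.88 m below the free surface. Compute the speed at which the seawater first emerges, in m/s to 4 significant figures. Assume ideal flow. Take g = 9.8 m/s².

v ≈ 22.95 m/s

The surface is effectively still and both ends are open, so ½v² = gh and v = √(2·9.8·26.88) = 22.95 m/s.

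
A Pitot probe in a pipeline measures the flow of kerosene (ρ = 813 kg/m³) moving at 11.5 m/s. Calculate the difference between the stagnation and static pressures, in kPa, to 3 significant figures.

At the stagnation point the flow is brought to rest, so Bernoulli gives P_stag − P_static = ½ρv².
ΔP = ½·813·11.5² = 53800 Pa.

53.8 kPa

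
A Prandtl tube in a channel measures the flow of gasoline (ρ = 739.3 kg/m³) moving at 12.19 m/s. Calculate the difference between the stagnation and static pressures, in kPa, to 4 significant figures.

ΔP = 54.93 kPa

Bernoulli between the free stream and the stagnation point: ½ρv² = P_stag − P_static.
ΔP = ½·739.3·12.19² = 54930 Pa.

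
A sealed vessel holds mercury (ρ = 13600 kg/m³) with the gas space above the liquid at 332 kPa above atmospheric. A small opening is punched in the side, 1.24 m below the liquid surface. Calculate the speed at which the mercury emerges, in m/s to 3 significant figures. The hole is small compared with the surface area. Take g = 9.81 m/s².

8.55 m/s

Take point 1 at the surface (v₁ ≈ 0) and point 2 at the hole (at atmospheric pressure). Bernoulli: P₁ + ρg h = P_atm + ½ρv₂².
With P₁ − P_atm = 332000 Pa, v₂ = √(2gh + 2ΔP/ρ) = √(2·9.81·1.24 + 2·332000/13600) = 8.55 m/s.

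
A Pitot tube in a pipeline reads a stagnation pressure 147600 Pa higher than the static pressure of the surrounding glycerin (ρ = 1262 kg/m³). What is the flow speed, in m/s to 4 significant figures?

v ≈ 15.29 m/s

At the stagnation point the flow is brought to rest, so Bernoulli gives P_stag − P_static = ½ρv².
v = √(2ΔP/ρ) = √(2·147600/1262) = 15.29 m/s.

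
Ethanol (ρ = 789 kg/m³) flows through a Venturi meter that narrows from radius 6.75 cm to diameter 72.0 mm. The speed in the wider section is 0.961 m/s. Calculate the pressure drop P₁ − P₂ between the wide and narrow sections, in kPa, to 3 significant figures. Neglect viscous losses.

Mass conservation (A₁v₁ = A₂v₂) gives v₂ = 0.961 × 143/40.7 = 3.38 m/s.
The pipe is horizontal, so Bernoulli reduces to P₁ + ½ρv₁² = P₂ + ½ρv₂².
P₁ − P₂ = ½·789·(3.38² − 0.961²) = ½·789·10.5 = 4140 Pa.

4.14 kPa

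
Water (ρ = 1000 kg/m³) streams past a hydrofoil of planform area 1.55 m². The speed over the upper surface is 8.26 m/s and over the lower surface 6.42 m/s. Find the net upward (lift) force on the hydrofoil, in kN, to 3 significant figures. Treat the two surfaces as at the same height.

The faster flow above has the lower pressure; Bernoulli (same height) gives ΔP = ½ρ(v_up² − v_low²).
ΔP = ½·1000·(8.26² − 6.42²) = 13500 Pa.
Lift = ΔP · A = 13500 × 1.55 = 20900 N.

F = 20.9 kN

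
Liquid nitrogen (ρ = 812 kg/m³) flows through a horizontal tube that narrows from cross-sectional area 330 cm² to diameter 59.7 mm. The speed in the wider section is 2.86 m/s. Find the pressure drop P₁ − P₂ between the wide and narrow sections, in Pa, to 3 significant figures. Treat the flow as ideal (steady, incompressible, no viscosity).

Mass conservation (A₁v₁ = A₂v₂) gives v₂ = 2.86 × 330/28.0 = 33.7 m/s.
The pipe is horizontal, so Bernoulli reduces to P₁ + ½ρv₁² = P₂ + ½ρv₂².
P₁ − P₂ = ½·812·(33.7² − 2.86²) = ½·812·1130 = 458000 Pa.

ΔP ≈ 458000 Pa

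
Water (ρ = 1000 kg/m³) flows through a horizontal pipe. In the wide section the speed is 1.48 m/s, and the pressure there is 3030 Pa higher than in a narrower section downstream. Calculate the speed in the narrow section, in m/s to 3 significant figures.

Along the level pipe P + ½ρv² is conserved, hence v₂² = v₁² + 2(P₁ − P₂)/ρ.
v₂ = √(1.48² + 2·3030/1000) = √(2.19 + 6.06) = 2.87 m/s.

v₂ ≈ 2.87 m/s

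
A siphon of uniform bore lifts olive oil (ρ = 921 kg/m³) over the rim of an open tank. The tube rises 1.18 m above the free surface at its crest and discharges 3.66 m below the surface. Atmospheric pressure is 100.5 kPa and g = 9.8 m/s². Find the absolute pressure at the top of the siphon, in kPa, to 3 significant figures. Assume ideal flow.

The outlet speed comes from Torricelli: v = √(2g·3.66) = 8.47 m/s.
The bore is uniform, so the speed at the crest is the same v. Bernoulli surface→crest: P_atm = P_top + ½ρv² + ρg·h_top.
P_top = 100500 − ½·921·8.47² − 921·9.8·1.18 = 56800 Pa.

P_top ≈ 56.8 kPa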